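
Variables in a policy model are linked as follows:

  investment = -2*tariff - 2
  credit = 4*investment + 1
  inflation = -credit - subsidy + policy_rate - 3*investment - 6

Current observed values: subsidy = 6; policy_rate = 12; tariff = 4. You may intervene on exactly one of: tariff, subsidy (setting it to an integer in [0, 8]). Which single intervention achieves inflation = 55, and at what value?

Intervening on tariff: with other inputs at their observed values, inflation = 14*tariff + 13. Solving for 55 gives tariff = 3, within [0, 8].
Intervening on subsidy: inflation = -subsidy + 75. Reaching 55 requires subsidy = 20, outside [0, 8].

set tariff = 3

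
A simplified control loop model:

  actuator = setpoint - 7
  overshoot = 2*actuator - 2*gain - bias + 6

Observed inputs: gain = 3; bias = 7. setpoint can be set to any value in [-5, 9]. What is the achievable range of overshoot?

Substituting into the overshoot equation gives overshoot = 2*setpoint - 21.
Linear in setpoint, so extremes are at the endpoints: setpoint = -5 gives overshoot = -31; setpoint = 9 gives overshoot = -3.

-31 to -3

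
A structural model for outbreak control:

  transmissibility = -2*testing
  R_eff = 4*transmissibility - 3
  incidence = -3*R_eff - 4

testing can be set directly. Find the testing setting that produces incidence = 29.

Substituting into the R_eff equation gives R_eff = -8*testing - 3.
incidence becomes 24*testing + 5.
Solve 24*testing + 5 = 29: testing = (29 - 5) / 24 = 1.

testing = 1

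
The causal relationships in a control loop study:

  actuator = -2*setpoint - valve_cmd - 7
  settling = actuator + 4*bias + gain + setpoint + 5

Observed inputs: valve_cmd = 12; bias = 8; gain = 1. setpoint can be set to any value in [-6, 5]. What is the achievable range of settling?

Substituting into the actuator equation gives actuator = -2*setpoint - 19.
Substituting into the settling equation gives settling = -setpoint + 19.
Linear in setpoint, so extremes are at the endpoints: setpoint = -6 gives settling = 25; setpoint = 5 gives settling = 14.

14 to 25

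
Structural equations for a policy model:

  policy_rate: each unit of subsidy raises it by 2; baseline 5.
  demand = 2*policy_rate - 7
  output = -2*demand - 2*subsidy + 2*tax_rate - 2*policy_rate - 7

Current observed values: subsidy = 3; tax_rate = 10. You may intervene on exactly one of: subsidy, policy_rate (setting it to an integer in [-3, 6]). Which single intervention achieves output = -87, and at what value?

Intervening on subsidy: with other inputs at their observed values, output = -14*subsidy - 3. Solving for -87 gives subsidy = 6, within [-3, 6].
Intervening on policy_rate: output = -6*policy_rate + 21. Reaching -87 requires policy_rate = 18, outside [-3, 6].

set subsidy = 6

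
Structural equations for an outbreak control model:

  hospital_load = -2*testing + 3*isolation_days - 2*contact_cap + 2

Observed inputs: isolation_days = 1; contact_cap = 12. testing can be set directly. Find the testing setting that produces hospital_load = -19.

Substituting into the hospital_load equation gives hospital_load = -2*testing - 19.
Solve -2*testing - 19 = -19: testing = (-19 + 19) / -2 = 0.

testing = 0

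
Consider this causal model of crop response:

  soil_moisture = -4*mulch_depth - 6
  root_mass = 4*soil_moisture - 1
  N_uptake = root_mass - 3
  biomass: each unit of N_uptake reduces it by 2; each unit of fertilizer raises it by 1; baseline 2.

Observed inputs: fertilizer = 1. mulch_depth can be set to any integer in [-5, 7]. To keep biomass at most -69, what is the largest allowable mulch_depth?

mulch_depth = -4

Substituting into the root_mass equation gives root_mass = -16*mulch_depth - 25.
Substituting into the N_uptake equation gives N_uptake = -16*mulch_depth - 28.
Substituting into the biomass equation gives biomass = 32*mulch_depth + 59.
Require 32*mulch_depth + 59 ≤ -69, so mulch_depth ≤ -4.
The largest integer in [-5, 7] satisfying this is -4.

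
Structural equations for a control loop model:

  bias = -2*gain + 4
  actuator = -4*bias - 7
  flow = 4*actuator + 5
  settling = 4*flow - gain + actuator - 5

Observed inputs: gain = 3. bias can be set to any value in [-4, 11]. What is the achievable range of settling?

Intervening on bias fixes its value directly, overriding its dependence on gain.
Substituting into the flow equation gives flow = -16*bias - 23.
This gives settling = -68*bias - 107.
Linear in bias, so extremes are at the endpoints: bias = -4 gives settling = 165; bias = 11 gives settling = -855.

-855 to 165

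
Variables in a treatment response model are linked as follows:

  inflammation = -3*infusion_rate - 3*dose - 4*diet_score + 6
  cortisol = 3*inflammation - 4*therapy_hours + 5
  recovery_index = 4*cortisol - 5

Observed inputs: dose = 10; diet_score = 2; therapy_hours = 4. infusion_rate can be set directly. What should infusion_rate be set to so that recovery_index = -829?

infusion_rate = 11

Substituting into the inflammation equation gives inflammation = -3*infusion_rate - 32.
This gives cortisol = -9*infusion_rate - 107.
recovery_index becomes -36*infusion_rate - 433.
Solve -36*infusion_rate - 433 = -829: infusion_rate = (-829 + 433) / -36 = 11.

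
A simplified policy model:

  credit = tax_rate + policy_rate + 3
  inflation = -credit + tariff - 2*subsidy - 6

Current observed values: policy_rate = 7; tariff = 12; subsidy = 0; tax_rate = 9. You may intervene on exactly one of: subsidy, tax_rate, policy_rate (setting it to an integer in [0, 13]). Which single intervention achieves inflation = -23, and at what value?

set subsidy = 5

Intervening on subsidy: with other inputs at their observed values, inflation = -2*subsidy - 13. Solving for -23 gives subsidy = 5, within [0, 13].
Intervening on tax_rate: inflation = -tax_rate - 4. Reaching -23 requires tax_rate = 19, outside [0, 13].
Intervening on policy_rate: inflation = -policy_rate - 6. Reaching -23 requires policy_rate = 17, outside [0, 13].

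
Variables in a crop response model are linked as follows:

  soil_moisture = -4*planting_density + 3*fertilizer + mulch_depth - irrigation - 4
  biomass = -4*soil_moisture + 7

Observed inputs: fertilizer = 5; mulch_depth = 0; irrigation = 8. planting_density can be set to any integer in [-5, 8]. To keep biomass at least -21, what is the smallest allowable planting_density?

planting_density = -1

Substituting into the soil_moisture equation gives soil_moisture = -4*planting_density + 3.
Substituting into the biomass equation gives biomass = 16*planting_density - 5.
Require 16*planting_density - 5 ≥ -21, so planting_density ≥ -1.
The smallest integer in [-5, 8] satisfying this is -1.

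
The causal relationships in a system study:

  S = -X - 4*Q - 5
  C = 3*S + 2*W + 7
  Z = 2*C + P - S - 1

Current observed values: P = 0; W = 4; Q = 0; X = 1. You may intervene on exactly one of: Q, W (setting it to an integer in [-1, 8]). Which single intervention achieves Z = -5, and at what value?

set W = 3

Intervening on Q: Z = -20*Q - 1. Reaching -5 requires Q = 1/5, not an integer.
Intervening on W: with other inputs at their observed values, Z = 4*W - 17. Solving for -5 gives W = 3, within [-1, 8].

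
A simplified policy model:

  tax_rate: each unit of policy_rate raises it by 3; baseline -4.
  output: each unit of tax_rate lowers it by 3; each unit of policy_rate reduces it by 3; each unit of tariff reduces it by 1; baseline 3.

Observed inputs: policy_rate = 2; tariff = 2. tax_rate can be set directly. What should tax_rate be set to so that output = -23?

tax_rate = 6

Intervening on tax_rate fixes its value directly, overriding its dependence on policy_rate.
Substituting into the output equation gives output = -3*tax_rate - 5.
Solve -3*tax_rate - 5 = -23: tax_rate = (-23 + 5) / -3 = 6.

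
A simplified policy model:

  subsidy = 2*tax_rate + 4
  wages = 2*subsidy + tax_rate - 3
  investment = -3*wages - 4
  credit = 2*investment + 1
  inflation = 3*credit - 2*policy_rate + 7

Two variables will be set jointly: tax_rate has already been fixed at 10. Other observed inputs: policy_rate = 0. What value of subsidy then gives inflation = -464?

subsidy = 9

With tax_rate held at 10:
Intervening on subsidy fixes its value directly, overriding its dependence on tax_rate.
Substituting into the wages equation gives wages = 2*subsidy + 7.
This gives investment = -6*subsidy - 25.
Substituting into the credit equation gives credit = -12*subsidy - 49.
So inflation = -36*subsidy - 140.
Solve -36*subsidy - 140 = -464: subsidy = (-464 + 140) / -36 = 9.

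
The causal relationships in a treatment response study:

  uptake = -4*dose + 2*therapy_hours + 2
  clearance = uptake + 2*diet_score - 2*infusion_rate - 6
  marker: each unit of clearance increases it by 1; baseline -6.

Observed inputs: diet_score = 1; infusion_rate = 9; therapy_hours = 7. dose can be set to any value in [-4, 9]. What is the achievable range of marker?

-48 to 4

Substituting into the uptake equation gives uptake = -4*dose + 16.
So clearance = -4*dose - 6.
Substituting into the marker equation gives marker = -4*dose - 12.
Linear in dose, so extremes are at the endpoints: dose = -4 gives marker = 4; dose = 9 gives marker = -48.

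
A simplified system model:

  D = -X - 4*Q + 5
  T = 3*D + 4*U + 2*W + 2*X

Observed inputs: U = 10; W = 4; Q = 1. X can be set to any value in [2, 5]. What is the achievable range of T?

Substituting into the D equation gives D = -X + 1.
Substituting into the T equation gives T = -X + 51.
Linear in X, so extremes are at the endpoints: X = 2 gives T = 49; X = 5 gives T = 46.

46 to 49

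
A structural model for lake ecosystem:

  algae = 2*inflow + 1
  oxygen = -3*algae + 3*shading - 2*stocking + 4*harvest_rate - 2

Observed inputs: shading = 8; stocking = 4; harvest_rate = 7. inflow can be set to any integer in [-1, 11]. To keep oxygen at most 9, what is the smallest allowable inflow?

Substituting into the oxygen equation gives oxygen = -6*inflow + 39.
Require -6*inflow + 39 ≤ 9, so inflow ≥ 5.
The smallest integer in [-1, 11] satisfying this is 5.

inflow = 5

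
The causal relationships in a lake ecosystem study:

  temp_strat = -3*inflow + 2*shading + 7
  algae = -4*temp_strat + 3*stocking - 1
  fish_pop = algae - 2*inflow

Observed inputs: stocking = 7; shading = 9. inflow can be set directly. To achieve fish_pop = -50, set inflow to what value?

inflow = 3

Substituting into the temp_strat equation gives temp_strat = -3*inflow + 25.
algae becomes 12*inflow - 80.
fish_pop becomes 10*inflow - 80.
Solve 10*inflow - 80 = -50: inflow = (-50 + 80) / 10 = 3.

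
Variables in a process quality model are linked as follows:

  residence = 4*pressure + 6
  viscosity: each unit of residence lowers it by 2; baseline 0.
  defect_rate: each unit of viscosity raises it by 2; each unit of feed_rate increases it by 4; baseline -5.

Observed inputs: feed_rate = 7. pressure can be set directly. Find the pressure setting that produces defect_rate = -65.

Substituting into the viscosity equation gives viscosity = -8*pressure - 12.
Substituting into the defect_rate equation gives defect_rate = -16*pressure - 1.
Solve -16*pressure - 1 = -65: pressure = (-65 + 1) / -16 = 4.

pressure = 4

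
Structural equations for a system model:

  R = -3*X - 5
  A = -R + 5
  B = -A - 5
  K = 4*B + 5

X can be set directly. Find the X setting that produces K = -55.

X = 0

Substituting into the A equation gives A = 3*X + 10.
So B = -3*X - 15.
Substituting into the K equation gives K = -12*X - 55.
Solve -12*X - 55 = -55: X = (-55 + 55) / -12 = 0.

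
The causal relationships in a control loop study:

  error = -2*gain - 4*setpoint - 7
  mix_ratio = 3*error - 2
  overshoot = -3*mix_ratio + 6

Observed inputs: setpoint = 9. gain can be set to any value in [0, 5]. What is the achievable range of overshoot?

Substituting into the error equation gives error = -2*gain - 43.
So mix_ratio = -6*gain - 131.
So overshoot = 18*gain + 399.
Linear in gain, so extremes are at the endpoints: gain = 0 gives overshoot = 399; gain = 5 gives overshoot = 489.

399 to 489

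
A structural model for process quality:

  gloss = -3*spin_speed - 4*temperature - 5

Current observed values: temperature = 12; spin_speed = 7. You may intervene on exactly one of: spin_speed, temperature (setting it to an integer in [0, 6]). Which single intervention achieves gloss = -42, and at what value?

set temperature = 4

Intervening on spin_speed: gloss = -3*spin_speed - 53. Reaching -42 requires spin_speed = -11/3, not an integer.
Intervening on temperature: with other inputs at their observed values, gloss = -4*temperature - 26. Solving for -42 gives temperature = 4, within [0, 6].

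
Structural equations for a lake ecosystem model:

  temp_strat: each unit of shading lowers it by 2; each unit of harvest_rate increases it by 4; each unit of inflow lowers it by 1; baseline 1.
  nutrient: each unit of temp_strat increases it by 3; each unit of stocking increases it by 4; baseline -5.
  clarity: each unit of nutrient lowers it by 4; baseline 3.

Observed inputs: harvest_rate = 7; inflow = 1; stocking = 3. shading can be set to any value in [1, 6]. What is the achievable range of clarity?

Substituting into the temp_strat equation gives temp_strat = -2*shading + 28.
This gives nutrient = -6*shading + 91.
Substituting into the clarity equation gives clarity = 24*shading - 361.
Linear in shading, so extremes are at the endpoints: shading = 1 gives clarity = -337; shading = 6 gives clarity = -217.

-337 to -217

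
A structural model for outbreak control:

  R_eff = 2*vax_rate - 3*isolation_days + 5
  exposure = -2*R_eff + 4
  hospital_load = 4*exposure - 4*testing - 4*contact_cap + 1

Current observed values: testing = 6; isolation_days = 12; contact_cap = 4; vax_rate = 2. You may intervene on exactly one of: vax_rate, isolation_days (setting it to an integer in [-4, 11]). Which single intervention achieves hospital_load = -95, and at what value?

set isolation_days = 0

Intervening on vax_rate: hospital_load = -16*vax_rate + 225. Reaching -95 requires vax_rate = 20, outside [-4, 11].
Intervening on isolation_days: with other inputs at their observed values, hospital_load = 24*isolation_days - 95. Solving for -95 gives isolation_days = 0, within [-4, 11].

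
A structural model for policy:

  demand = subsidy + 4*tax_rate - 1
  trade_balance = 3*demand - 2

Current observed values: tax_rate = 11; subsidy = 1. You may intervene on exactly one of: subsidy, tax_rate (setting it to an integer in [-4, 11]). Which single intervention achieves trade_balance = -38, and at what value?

Intervening on subsidy: trade_balance = 3*subsidy + 127. Reaching -38 requires subsidy = -55, outside [-4, 11].
Intervening on tax_rate: with other inputs at their observed values, trade_balance = 12*tax_rate - 2. Solving for -38 gives tax_rate = -3, within [-4, 11].

set tax_rate = -3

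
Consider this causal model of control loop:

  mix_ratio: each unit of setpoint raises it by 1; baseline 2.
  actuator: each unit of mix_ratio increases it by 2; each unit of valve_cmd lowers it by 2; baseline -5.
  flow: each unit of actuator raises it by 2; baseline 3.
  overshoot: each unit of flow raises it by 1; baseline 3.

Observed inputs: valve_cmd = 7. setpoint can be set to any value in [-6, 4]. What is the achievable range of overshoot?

-48 to -8

Substituting into the actuator equation gives actuator = 2*setpoint - 15.
flow becomes 4*setpoint - 27.
Substituting into the overshoot equation gives overshoot = 4*setpoint - 24.
Linear in setpoint, so extremes are at the endpoints: setpoint = -6 gives overshoot = -48; setpoint = 4 gives overshoot = -8.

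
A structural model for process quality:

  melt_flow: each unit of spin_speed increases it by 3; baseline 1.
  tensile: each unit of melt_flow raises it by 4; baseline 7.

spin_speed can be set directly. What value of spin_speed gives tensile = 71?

Substituting into the tensile equation gives tensile = 12*spin_speed + 11.
Solve 12*spin_speed + 11 = 71: spin_speed = (71 - 11) / 12 = 5.

spin_speed = 5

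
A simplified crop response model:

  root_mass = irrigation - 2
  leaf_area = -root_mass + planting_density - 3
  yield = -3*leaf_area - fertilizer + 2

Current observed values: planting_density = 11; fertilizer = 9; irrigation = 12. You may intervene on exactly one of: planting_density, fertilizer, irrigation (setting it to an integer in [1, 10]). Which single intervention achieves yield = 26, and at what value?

set planting_density = 2

Intervening on planting_density: with other inputs at their observed values, yield = -3*planting_density + 32. Solving for 26 gives planting_density = 2, within [1, 10].
Intervening on fertilizer: yield = -fertilizer + 8. Reaching 26 requires fertilizer = -18, outside [1, 10].
Intervening on irrigation: yield = 3*irrigation - 37. Reaching 26 requires irrigation = 21, outside [1, 10].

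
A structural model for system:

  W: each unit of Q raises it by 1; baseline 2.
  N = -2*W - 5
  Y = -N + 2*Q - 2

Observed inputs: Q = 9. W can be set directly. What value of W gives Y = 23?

W = 1

Intervening on W fixes its value directly, overriding its dependence on Q.
Substituting into the Y equation gives Y = 2*W + 21.
Solve 2*W + 21 = 23: W = (23 - 21) / 2 = 1.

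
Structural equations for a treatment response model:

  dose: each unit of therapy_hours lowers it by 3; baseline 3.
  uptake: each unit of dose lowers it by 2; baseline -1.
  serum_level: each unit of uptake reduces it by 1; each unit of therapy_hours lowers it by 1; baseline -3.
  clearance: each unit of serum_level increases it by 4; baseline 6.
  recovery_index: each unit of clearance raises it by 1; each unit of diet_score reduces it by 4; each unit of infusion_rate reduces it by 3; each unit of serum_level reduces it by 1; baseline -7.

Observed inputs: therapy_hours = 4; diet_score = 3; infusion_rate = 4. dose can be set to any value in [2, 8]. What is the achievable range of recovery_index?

Intervening on dose fixes its value directly, overriding its dependence on therapy_hours.
Substituting into the serum_level equation gives serum_level = 2*dose - 6.
Substituting into the clearance equation gives clearance = 8*dose - 18.
Substituting into the recovery_index equation gives recovery_index = 6*dose - 43.
Linear in dose, so extremes are at the endpoints: dose = 2 gives recovery_index = -31; dose = 8 gives recovery_index = 5.

-31 to 5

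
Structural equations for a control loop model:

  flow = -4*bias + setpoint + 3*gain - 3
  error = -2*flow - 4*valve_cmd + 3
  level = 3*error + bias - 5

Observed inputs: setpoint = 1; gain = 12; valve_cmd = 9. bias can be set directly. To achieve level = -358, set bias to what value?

bias = -2

Substituting into the flow equation gives flow = -4*bias + 34.
So error = 8*bias - 101.
Substituting into the level equation gives level = 25*bias - 308.
Solve 25*bias - 308 = -358: bias = (-358 + 308) / 25 = -2.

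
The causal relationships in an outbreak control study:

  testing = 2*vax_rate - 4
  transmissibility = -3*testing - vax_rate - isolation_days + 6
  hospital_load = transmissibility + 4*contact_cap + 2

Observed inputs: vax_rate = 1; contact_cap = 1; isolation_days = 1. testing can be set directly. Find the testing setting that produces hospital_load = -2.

Intervening on testing fixes its value directly, overriding its dependence on vax_rate.
Substituting into the transmissibility equation gives transmissibility = -3*testing + 4.
hospital_load becomes -3*testing + 10.
Solve -3*testing + 10 = -2: testing = (-2 - 10) / -3 = 4.

testing = 4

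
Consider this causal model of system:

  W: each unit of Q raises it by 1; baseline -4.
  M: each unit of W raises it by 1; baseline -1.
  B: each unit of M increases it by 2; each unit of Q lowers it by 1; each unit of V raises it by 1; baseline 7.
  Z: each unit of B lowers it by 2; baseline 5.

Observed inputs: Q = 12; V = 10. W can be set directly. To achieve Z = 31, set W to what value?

W = -8

Intervening on W fixes its value directly, overriding its dependence on Q.
Substituting into the B equation gives B = 2*W + 3.
Substituting into the Z equation gives Z = -4*W - 1.
Solve -4*W - 1 = 31: W = (31 + 1) / -4 = -8.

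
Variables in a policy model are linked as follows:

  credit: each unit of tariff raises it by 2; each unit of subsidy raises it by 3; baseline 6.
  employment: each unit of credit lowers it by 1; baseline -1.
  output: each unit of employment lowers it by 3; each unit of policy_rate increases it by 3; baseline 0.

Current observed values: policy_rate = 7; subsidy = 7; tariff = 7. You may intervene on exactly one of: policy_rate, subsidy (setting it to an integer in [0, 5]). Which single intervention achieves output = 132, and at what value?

set policy_rate = 2

Intervening on policy_rate: with other inputs at their observed values, output = 3*policy_rate + 126. Solving for 132 gives policy_rate = 2, within [0, 5].
Intervening on subsidy: output = 9*subsidy + 84. Reaching 132 requires subsidy = 16/3, not an integer.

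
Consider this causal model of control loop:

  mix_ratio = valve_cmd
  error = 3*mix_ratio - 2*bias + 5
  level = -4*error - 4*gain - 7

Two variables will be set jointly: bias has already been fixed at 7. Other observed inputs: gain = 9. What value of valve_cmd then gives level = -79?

With bias held at 7:
Substituting into the error equation gives error = 3*valve_cmd - 9.
level becomes -12*valve_cmd - 7.
Solve -12*valve_cmd - 7 = -79: valve_cmd = (-79 + 7) / -12 = 6.

valve_cmd = 6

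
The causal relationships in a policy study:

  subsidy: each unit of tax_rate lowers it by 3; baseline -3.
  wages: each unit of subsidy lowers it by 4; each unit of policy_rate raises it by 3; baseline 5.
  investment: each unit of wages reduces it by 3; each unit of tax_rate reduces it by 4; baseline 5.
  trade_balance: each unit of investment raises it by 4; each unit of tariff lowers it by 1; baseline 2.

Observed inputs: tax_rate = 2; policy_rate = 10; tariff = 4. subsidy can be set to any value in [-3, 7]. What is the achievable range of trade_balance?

-578 to -98

Intervening on subsidy fixes its value directly, overriding its dependence on tax_rate.
Substituting into the wages equation gives wages = -4*subsidy + 35.
Substituting into the investment equation gives investment = 12*subsidy - 108.
Substituting into the trade_balance equation gives trade_balance = 48*subsidy - 434.
Linear in subsidy, so extremes are at the endpoints: subsidy = -3 gives trade_balance = -578; subsidy = 7 gives trade_balance = -98.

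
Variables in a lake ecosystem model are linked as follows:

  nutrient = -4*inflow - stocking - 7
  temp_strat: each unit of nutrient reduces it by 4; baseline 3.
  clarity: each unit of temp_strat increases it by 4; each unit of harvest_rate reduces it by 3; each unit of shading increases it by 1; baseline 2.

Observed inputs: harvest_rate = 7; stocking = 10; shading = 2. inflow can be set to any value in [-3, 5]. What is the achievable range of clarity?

75 to 587

Substituting into the nutrient equation gives nutrient = -4*inflow - 17.
Substituting into the temp_strat equation gives temp_strat = 16*inflow + 71.
Substituting into the clarity equation gives clarity = 64*inflow + 267.
Linear in inflow, so extremes are at the endpoints: inflow = -3 gives clarity = 75; inflow = 5 gives clarity = 587.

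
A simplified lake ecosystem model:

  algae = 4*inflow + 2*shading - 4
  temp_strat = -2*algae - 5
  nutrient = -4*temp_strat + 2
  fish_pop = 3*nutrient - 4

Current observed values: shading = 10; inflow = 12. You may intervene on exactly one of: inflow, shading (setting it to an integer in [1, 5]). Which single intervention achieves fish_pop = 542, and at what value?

Intervening on inflow: with other inputs at their observed values, fish_pop = 96*inflow + 446. Solving for 542 gives inflow = 1, within [1, 5].
Intervening on shading: fish_pop = 48*shading + 1118. Reaching 542 requires shading = -12, outside [1, 5].

set inflow = 1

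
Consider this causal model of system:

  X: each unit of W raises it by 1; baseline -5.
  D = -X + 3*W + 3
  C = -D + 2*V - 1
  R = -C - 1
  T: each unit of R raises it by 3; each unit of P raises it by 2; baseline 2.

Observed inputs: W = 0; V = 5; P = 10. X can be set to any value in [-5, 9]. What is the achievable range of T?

-26 to 16

Intervening on X fixes its value directly, overriding its dependence on W.
Substituting into the D equation gives D = -X + 3.
Substituting into the C equation gives C = X + 6.
So R = -X - 7.
This gives T = -3*X + 1.
Linear in X, so extremes are at the endpoints: X = -5 gives T = 16; X = 9 gives T = -26.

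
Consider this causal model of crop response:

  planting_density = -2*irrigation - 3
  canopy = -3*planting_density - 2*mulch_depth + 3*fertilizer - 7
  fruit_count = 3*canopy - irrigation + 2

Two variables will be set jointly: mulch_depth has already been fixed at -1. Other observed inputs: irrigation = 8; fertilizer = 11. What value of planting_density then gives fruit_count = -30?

planting_density = 12

With mulch_depth held at -1:
Intervening on planting_density fixes its value directly, overriding its dependence on irrigation.
Substituting into the canopy equation gives canopy = -3*planting_density + 28.
fruit_count becomes -9*planting_density + 78.
Solve -9*planting_density + 78 = -30: planting_density = (-30 - 78) / -9 = 12.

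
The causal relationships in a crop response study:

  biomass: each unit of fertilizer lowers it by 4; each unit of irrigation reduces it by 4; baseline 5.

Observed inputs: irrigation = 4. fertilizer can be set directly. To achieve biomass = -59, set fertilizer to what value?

fertilizer = 12

Substituting into the biomass equation gives biomass = -4*fertilizer - 11.
Solve -4*fertilizer - 11 = -59: fertilizer = (-59 + 11) / -4 = 12.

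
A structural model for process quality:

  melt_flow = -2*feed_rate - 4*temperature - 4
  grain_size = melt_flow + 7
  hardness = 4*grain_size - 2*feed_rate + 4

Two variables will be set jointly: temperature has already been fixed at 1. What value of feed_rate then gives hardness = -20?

feed_rate = 2

With temperature held at 1:
Substituting into the melt_flow equation gives melt_flow = -2*feed_rate - 8.
Substituting into the grain_size equation gives grain_size = -2*feed_rate - 1.
Substituting into the hardness equation gives hardness = -10*feed_rate.
Solve -10*feed_rate = -20: feed_rate = -20 / -10 = 2.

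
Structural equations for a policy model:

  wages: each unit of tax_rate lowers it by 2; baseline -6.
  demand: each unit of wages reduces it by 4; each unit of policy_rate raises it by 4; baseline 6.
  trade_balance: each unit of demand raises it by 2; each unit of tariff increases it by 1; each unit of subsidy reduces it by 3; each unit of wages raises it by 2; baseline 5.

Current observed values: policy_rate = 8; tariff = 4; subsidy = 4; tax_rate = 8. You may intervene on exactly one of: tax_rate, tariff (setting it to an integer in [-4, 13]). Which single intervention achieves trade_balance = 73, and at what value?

set tax_rate = -3

Intervening on tax_rate: with other inputs at their observed values, trade_balance = 12*tax_rate + 109. Solving for 73 gives tax_rate = -3, within [-4, 13].
Intervening on tariff: trade_balance = tariff + 201. Reaching 73 requires tariff = -128, outside [-4, 13].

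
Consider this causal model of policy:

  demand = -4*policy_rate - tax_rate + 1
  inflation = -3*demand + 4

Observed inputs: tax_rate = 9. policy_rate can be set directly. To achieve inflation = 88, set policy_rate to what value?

policy_rate = 5

Substituting into the demand equation gives demand = -4*policy_rate - 8.
This gives inflation = 12*policy_rate + 28.
Solve 12*policy_rate + 28 = 88: policy_rate = (88 - 28) / 12 = 5.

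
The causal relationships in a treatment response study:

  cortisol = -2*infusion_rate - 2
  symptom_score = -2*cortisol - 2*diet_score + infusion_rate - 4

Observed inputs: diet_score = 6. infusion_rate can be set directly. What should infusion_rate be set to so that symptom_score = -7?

infusion_rate = 1

Substituting into the symptom_score equation gives symptom_score = 5*infusion_rate - 12.
Solve 5*infusion_rate - 12 = -7: infusion_rate = (-7 + 12) / 5 = 1.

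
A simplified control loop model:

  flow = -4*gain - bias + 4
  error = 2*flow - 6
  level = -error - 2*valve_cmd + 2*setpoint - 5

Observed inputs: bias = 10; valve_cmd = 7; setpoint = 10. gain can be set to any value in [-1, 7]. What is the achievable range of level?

Substituting into the flow equation gives flow = -4*gain - 6.
error becomes -8*gain - 18.
level becomes 8*gain + 19.
Linear in gain, so extremes are at the endpoints: gain = -1 gives level = 11; gain = 7 gives level = 75.

11 to 75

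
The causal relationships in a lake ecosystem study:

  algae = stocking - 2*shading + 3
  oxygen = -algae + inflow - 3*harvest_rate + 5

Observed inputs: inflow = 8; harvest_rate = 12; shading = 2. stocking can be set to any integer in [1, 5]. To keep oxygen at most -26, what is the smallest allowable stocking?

Substituting into the algae equation gives algae = stocking - 1.
Substituting into the oxygen equation gives oxygen = -stocking - 22.
Require -stocking - 22 ≤ -26, so stocking ≥ 4.
The smallest integer in [1, 5] satisfying this is 4.

stocking = 4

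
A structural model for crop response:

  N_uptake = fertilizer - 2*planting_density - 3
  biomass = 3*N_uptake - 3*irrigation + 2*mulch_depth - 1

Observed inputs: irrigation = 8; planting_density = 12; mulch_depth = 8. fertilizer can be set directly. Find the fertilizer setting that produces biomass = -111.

Substituting into the N_uptake equation gives N_uptake = fertilizer - 27.
This gives biomass = 3*fertilizer - 90.
Solve 3*fertilizer - 90 = -111: fertilizer = (-111 + 90) / 3 = -7.

fertilizer = -7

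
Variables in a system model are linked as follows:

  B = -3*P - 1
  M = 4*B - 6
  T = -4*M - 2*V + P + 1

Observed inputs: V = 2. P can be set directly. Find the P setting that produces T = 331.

P = 6

Substituting into the M equation gives M = -12*P - 10.
Substituting into the T equation gives T = 49*P + 37.
Solve 49*P + 37 = 331: P = (331 - 37) / 49 = 6.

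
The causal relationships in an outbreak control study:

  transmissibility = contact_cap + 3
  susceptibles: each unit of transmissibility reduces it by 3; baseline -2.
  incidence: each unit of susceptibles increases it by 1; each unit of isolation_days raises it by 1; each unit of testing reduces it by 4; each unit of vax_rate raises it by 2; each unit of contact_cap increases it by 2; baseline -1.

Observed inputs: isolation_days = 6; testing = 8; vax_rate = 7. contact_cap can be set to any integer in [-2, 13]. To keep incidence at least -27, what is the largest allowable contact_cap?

Substituting into the susceptibles equation gives susceptibles = -3*contact_cap - 11.
Substituting into the incidence equation gives incidence = -contact_cap - 24.
Require -contact_cap - 24 ≥ -27, so contact_cap ≤ 3.
The largest integer in [-2, 13] satisfying this is 3.

contact_cap = 3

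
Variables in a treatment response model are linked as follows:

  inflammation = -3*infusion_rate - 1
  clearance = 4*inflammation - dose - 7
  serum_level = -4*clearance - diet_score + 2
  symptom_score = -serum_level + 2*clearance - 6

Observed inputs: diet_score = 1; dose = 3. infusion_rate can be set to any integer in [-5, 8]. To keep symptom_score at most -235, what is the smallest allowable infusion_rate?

Substituting into the clearance equation gives clearance = -12*infusion_rate - 14.
So serum_level = 48*infusion_rate + 57.
Substituting into the symptom_score equation gives symptom_score = -72*infusion_rate - 91.
Require -72*infusion_rate - 91 ≤ -235, so infusion_rate ≥ 2.
The smallest integer in [-5, 8] satisfying this is 2.

infusion_rate = 2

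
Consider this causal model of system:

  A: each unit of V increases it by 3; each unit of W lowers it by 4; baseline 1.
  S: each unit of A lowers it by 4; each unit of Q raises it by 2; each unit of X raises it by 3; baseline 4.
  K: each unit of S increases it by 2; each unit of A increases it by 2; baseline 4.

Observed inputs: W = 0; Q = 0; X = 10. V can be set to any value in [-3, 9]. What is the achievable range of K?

-96 to 120

Substituting into the A equation gives A = 3*V + 1.
This gives S = -12*V + 30.
K becomes -18*V + 66.
Linear in V, so extremes are at the endpoints: V = -3 gives K = 120; V = 9 gives K = -96.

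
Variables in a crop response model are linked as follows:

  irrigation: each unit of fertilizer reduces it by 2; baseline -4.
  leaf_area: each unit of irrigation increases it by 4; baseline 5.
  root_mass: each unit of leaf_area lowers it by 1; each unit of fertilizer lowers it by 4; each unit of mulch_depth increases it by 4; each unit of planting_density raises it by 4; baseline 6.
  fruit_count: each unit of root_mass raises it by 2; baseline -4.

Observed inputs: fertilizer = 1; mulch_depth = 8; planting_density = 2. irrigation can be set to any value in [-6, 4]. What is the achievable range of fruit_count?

38 to 118

Intervening on irrigation fixes its value directly, overriding its dependence on fertilizer.
Substituting into the root_mass equation gives root_mass = -4*irrigation + 37.
Substituting into the fruit_count equation gives fruit_count = -8*irrigation + 70.
Linear in irrigation, so extremes are at the endpoints: irrigation = -6 gives fruit_count = 118; irrigation = 4 gives fruit_count = 38.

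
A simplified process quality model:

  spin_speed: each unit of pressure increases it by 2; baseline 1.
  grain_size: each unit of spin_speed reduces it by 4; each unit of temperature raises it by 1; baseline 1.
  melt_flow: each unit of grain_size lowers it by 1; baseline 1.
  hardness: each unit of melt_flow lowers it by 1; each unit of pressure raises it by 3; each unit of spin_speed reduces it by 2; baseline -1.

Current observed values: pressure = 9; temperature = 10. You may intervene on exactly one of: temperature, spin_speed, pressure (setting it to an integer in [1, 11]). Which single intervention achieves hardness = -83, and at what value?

Intervening on temperature: with other inputs at their observed values, hardness = temperature - 88. Solving for -83 gives temperature = 5, within [1, 11].
Intervening on spin_speed: hardness = -6*spin_speed + 36. Reaching -83 requires spin_speed = 119/6, not an integer.
Intervening on pressure: hardness = -9*pressure + 3. Reaching -83 requires pressure = 86/9, not an integer.

set temperature = 5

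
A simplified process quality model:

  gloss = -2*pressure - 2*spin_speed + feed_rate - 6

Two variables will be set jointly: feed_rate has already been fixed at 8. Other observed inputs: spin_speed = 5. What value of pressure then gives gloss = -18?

pressure = 5

With feed_rate held at 8:
Substituting into the gloss equation gives gloss = -2*pressure - 8.
Solve -2*pressure - 8 = -18: pressure = (-18 + 8) / -2 = 5.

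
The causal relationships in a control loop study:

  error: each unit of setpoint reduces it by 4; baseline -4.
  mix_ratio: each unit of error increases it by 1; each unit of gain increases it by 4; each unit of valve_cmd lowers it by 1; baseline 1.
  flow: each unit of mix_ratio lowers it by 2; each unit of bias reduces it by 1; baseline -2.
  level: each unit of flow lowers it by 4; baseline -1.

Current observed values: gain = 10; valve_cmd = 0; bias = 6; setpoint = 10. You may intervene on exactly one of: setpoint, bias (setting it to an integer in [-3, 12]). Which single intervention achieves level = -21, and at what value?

Intervening on setpoint: level = -32*setpoint + 327. Reaching -21 requires setpoint = 87/8, not an integer.
Intervening on bias: with other inputs at their observed values, level = 4*bias - 17. Solving for -21 gives bias = -1, within [-3, 12].

set bias = -1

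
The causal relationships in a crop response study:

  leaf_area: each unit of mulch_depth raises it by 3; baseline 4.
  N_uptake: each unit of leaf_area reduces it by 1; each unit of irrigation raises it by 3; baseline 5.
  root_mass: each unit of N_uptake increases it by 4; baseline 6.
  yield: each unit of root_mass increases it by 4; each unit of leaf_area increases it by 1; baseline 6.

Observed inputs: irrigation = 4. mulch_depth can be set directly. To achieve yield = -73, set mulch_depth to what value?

Substituting into the N_uptake equation gives N_uptake = -3*mulch_depth + 13.
So root_mass = -12*mulch_depth + 58.
Substituting into the yield equation gives yield = -45*mulch_depth + 242.
Solve -45*mulch_depth + 242 = -73: mulch_depth = (-73 - 242) / -45 = 7.

mulch_depth = 7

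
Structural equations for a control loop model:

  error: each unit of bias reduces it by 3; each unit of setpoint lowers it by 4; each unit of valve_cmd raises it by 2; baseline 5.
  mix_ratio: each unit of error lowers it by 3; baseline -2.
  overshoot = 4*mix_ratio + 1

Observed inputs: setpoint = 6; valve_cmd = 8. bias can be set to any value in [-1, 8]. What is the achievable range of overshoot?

Substituting into the error equation gives error = -3*bias - 3.
Substituting into the mix_ratio equation gives mix_ratio = 9*bias + 7.
Substituting into the overshoot equation gives overshoot = 36*bias + 29.
Linear in bias, so extremes are at the endpoints: bias = -1 gives overshoot = -7; bias = 8 gives overshoot = 317.

-7 to 317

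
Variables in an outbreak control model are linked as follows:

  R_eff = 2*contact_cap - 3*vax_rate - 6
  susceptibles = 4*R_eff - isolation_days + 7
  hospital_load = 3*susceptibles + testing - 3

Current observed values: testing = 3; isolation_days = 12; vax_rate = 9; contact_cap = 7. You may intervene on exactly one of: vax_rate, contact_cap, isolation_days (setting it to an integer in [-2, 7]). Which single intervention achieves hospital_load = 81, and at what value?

Intervening on vax_rate: with other inputs at their observed values, hospital_load = -36*vax_rate + 81. Solving for 81 gives vax_rate = 0, within [-2, 7].
Intervening on contact_cap: hospital_load = 24*contact_cap - 411. Reaching 81 requires contact_cap = 41/2, not an integer.
Intervening on isolation_days: hospital_load = -3*isolation_days - 207. Reaching 81 requires isolation_days = -96, outside [-2, 7].

set vax_rate = 0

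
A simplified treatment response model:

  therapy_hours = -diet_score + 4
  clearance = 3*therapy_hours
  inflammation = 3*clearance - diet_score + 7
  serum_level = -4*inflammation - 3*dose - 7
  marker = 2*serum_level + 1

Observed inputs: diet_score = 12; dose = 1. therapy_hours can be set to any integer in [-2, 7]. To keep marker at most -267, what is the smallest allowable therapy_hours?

therapy_hours = 4

Intervening on therapy_hours fixes its value directly, overriding its dependence on diet_score.
Substituting into the inflammation equation gives inflammation = 9*therapy_hours - 5.
Substituting into the serum_level equation gives serum_level = -36*therapy_hours + 10.
Substituting into the marker equation gives marker = -72*therapy_hours + 21.
Require -72*therapy_hours + 21 ≤ -267, so therapy_hours ≥ 4.
The smallest integer in [-2, 7] satisfying this is 4.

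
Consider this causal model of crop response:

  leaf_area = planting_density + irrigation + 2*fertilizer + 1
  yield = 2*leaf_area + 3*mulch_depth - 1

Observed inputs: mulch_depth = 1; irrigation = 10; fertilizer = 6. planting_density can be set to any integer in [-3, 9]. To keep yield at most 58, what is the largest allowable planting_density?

planting_density = 5

Substituting into the leaf_area equation gives leaf_area = planting_density + 23.
This gives yield = 2*planting_density + 48.
Require 2*planting_density + 48 ≤ 58, so planting_density ≤ 5.
The largest integer in [-3, 9] satisfying this is 5.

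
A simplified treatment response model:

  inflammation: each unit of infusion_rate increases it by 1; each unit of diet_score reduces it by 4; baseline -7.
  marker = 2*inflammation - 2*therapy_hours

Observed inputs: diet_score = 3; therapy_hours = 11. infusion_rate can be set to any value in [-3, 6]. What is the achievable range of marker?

Substituting into the inflammation equation gives inflammation = infusion_rate - 19.
Substituting into the marker equation gives marker = 2*infusion_rate - 60.
Linear in infusion_rate, so extremes are at the endpoints: infusion_rate = -3 gives marker = -66; infusion_rate = 6 gives marker = -48.

-66 to -48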